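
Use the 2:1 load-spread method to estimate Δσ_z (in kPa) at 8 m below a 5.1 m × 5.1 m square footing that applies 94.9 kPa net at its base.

By the 2:1 method the load spreads at 1 horizontal : 2 vertical, so at depth z the loaded area has grown by z in each plan dimension:
Δσ = qBL/((B+z)(L+z)) = 94.9×5.1×5.1/((5.1+8)(5.1+8)) = 14.383 kPa

Δσ_z ≈ 14.4 kPa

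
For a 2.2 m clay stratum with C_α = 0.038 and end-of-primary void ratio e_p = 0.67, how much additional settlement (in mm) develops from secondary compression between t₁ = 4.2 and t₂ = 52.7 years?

Secondary compression: S_s = C_α·H/(1+e_p)·log₁₀(t₂/t₁)
S_s = 0.038×2.2/(1+0.67)×log₁₀(52.7/4.2)
    = 0.05006 × 1.099 = 0.05499 m

S_s ≈ 55 mm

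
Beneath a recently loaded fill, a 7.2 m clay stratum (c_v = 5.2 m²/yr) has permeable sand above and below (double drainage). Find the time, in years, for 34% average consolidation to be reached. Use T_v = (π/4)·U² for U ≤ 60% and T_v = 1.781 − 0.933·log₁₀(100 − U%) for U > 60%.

t ≈ 0.226 years

Drainage path length: H_d = H/2 = 3.6 m (double drainage).
U ≤ 60%: T_v = (π/4)·U² = (π/4)×0.34² = 0.090792.
t = T_v·H_d²/c_v = 0.090792×3.6²/5.2 = 0.2263 years.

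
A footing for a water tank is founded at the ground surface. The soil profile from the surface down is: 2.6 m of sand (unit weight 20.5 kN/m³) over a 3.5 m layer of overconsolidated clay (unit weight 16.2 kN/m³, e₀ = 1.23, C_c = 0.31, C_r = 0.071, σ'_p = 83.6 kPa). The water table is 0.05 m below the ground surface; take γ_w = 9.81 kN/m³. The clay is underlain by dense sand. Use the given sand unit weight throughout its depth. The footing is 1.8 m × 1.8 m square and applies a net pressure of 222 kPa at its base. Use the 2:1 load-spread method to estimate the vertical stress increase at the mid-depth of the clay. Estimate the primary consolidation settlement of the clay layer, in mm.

Mid-depth of clay below the ground surface: z = 2.6 + 3.5/2 = 4.35 m.
Total vertical stress at mid-clay: σ_v = 20.5×2.6 + 16.2×1.75 = 81.65 kPa.
Pore pressure: u = 9.81×(4.35 − 0.05) = 42.183 kPa.
Initial effective stress: σ'_0 = σ_v − u = 81.65 − 42.183 = 39.467 kPa.
Stress increase at mid-clay by the 2:1 spreading method:
Δσ = qBL/((B+z)(L+z)) = 222×1.8×1.8/((1.8+4.35)(1.8+4.35)) = 19.017 kPa
Final effective stress: σ'_f = 39.467 + 19.017 = 58.484 kPa.
σ'_f = 58.484 ≤ σ'_p = 83.6 kPa, so the clay remains overconsolidated and only the recompression index applies:
S_c = C_r·H/(1+e₀)·log₁₀(σ'_f/σ'_0) = 0.071×3.5/2.23×log₁₀(58.484/39.467)
    = 0.11143 × 0.1708 = 0.01903 m

S_c ≈ 19 mm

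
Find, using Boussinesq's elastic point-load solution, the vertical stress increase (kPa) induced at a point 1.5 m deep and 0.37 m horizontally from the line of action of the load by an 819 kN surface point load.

Δσ_z ≈ 150 kPa

Boussinesq vertical stress below a point load on an elastic half-space:
Δσ_z = 3P/(2πz²) · [1 + (r/z)²]^(−5/2)
r/z = 0.37/1.5 = 0.24667; [1+(r/z)²]^(−5/2) = 0.86272.
Δσ_z = 3×819/(2π×1.5²) × 0.86272 = 173.8 × 0.86272 = 149.9 kPa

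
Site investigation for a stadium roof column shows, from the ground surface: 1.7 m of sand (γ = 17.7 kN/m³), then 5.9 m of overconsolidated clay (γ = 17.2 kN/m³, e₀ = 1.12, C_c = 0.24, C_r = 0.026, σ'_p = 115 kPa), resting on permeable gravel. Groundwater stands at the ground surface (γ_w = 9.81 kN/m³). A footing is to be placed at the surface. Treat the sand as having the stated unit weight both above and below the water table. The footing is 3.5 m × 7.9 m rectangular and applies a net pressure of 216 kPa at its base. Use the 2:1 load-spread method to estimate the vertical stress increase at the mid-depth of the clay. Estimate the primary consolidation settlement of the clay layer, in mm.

Mid-depth of clay below the ground surface: z = 1.7 + 5.9/2 = 4.65 m.
Total vertical stress at mid-clay: σ_v = 17.7×1.7 + 17.2×2.95 = 80.83 kPa.
Pore pressure: u = 9.81×(4.65 − 0) = 45.617 kPa.
Initial effective stress: σ'_0 = σ_v − u = 80.83 − 45.617 = 35.213 kPa.
Stress increase at mid-clay by the 2:1 spreading method:
Δσ = qBL/((B+z)(L+z)) = 216×3.5×7.9/((3.5+4.65)(7.9+4.65)) = 58.391 kPa
Final effective stress: σ'_f = 35.213 + 58.391 = 93.604 kPa.
σ'_f = 93.604 ≤ σ'_p = 115 kPa, so the clay remains overconsolidated and only the recompression index applies:
S_c = C_r·H/(1+e₀)·log₁₀(σ'_f/σ'_0) = 0.026×5.9/2.12×log₁₀(93.604/35.213)
    = 0.072358 × 0.42459 = 0.03072 m

S_c ≈ 30.7 mm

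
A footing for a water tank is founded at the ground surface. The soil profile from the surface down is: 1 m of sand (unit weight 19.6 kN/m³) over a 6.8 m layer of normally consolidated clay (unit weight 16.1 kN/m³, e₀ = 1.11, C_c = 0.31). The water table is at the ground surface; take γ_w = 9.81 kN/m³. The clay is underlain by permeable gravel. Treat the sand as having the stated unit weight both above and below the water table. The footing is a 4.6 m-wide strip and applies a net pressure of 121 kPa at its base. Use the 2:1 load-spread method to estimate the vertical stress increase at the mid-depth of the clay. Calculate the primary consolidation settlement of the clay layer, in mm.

Mid-depth of clay below the ground surface: z = 1 + 6.8/2 = 4.4 m.
Total vertical stress at mid-clay: σ_v = 19.6×1 + 16.1×3.4 = 74.34 kPa.
Pore pressure: u = 9.81×(4.4 − 0) = 43.164 kPa.
Initial effective stress: σ'_0 = σ_v − u = 74.34 − 43.164 = 31.176 kPa.
Stress increase at mid-clay by the 2:1 spreading method:
Δσ = qB/(B+z) = 121×4.6/(4.6+4.4) = 61.844 kPa
Final effective stress: σ'_f = σ'_0 + Δσ = 31.176 + 61.844 = 93.02 kPa.
Normally consolidated clay, so the full stress increment lies on the virgin compression line:
S_c = C_c·H/(1+e₀)·log₁₀(σ'_f/σ'_0) = 0.31×6.8/(1+1.11)×log₁₀(93.02/31.176)
    = 0.99905 × 0.47476 = 0.4743 m

S_c ≈ 474 mm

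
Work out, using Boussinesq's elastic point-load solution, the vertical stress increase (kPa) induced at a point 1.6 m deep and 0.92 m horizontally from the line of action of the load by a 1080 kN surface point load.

Δσ_z ≈ 98.6 kPa

Boussinesq vertical stress below a point load on an elastic half-space:
Δσ_z = 3P/(2πz²) · [1 + (r/z)²]^(−5/2)
r/z = 0.92/1.6 = 0.575; [1+(r/z)²]^(−5/2) = 0.48962.
Δσ_z = 3×1080/(2π×1.6²) × 0.48962 = 201.43 × 0.48962 = 98.62 kPa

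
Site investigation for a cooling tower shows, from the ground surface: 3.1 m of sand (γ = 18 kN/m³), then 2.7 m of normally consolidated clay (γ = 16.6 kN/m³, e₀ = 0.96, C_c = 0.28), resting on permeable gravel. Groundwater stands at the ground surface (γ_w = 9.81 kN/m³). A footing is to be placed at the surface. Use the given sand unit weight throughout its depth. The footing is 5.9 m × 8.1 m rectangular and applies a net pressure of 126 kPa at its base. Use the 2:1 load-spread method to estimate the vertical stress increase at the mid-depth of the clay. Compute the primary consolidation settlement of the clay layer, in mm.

Mid-depth of clay below the ground surface: z = 3.1 + 2.7/2 = 4.45 m.
Total vertical stress at mid-clay: σ_v = 18×3.1 + 16.6×1.35 = 78.21 kPa.
Pore pressure: u = 9.81×(4.45 − 0) = 43.655 kPa.
Initial effective stress: σ'_0 = σ_v − u = 78.21 − 43.655 = 34.555 kPa.
Stress increase at mid-clay by the 2:1 spreading method:
Δσ = qBL/((B+z)(L+z)) = 126×5.9×8.1/((5.9+4.45)(8.1+4.45)) = 46.358 kPa
Final effective stress: σ'_f = σ'_0 + Δσ = 34.555 + 46.358 = 80.913 kPa.
Normally consolidated clay, so the full stress increment lies on the virgin compression line:
S_c = C_c·H/(1+e₀)·log₁₀(σ'_f/σ'_0) = 0.28×2.7/(1+0.96)×log₁₀(80.913/34.555)
    = 0.38571 × 0.36951 = 0.1425 m

S_c ≈ 143 mm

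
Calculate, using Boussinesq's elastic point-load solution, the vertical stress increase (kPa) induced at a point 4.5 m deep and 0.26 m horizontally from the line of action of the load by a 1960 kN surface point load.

Boussinesq vertical stress below a point load on an elastic half-space:
Δσ_z = 3P/(2πz²) · [1 + (r/z)²]^(−5/2)
r/z = 0.26/4.5 = 0.057778; [1+(r/z)²]^(−5/2) = 0.9917.
Δσ_z = 3×1960/(2π×4.5²) × 0.9917 = 46.214 × 0.9917 = 45.83 kPa

Δσ_z ≈ 45.8 kPa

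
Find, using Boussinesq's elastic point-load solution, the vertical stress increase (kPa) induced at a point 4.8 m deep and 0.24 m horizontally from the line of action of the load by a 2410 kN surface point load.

Δσ_z ≈ 49.6 kPa

Boussinesq vertical stress below a point load on an elastic half-space:
Δσ_z = 3P/(2πz²) · [1 + (r/z)²]^(−5/2)
r/z = 0.24/4.8 = 0.05; [1+(r/z)²]^(−5/2) = 0.99378.
Δσ_z = 3×2410/(2π×4.8²) × 0.99378 = 49.943 × 0.99378 = 49.63 kPa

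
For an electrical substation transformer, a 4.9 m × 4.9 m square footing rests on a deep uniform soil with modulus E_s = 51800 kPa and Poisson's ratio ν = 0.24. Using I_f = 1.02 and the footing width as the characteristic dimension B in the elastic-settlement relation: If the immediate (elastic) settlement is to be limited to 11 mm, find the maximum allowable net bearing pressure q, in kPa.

q ≈ 121 kPa

S_e = q·B·(1−ν²)/E_s · I_f  ⇒  q = S_e·E_s / (B·(1−ν²)·I_f).
q = 0.011 × 51800 / (4.9 × 0.9424 × 1.02) = 121 kPa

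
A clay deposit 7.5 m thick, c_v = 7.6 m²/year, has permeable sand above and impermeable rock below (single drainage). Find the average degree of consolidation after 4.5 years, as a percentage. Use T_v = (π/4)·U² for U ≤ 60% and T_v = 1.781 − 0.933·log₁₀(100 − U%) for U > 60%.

U ≈ 81.9 %

Drainage path length: H_d = H = 7.5 m (single drainage).
T_v = c_v·t/H_d² = 7.6×4.5/7.5² = 0.608.
T_v = 0.608 corresponds to the U > 60% branch:
U = 1 − 10^((1.781 − T_v)/0.933)/100 = 0.8192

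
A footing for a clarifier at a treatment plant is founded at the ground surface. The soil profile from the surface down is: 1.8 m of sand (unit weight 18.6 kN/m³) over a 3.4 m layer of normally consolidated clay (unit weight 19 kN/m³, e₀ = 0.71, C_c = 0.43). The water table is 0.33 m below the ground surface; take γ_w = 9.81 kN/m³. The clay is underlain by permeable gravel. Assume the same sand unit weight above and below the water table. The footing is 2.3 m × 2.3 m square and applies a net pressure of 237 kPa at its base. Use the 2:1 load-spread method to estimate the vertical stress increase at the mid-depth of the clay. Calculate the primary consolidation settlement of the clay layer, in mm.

Mid-depth of clay below the ground surface: z = 1.8 + 3.4/2 = 3.5 m.
Total vertical stress at mid-clay: σ_v = 18.6×1.8 + 19×1.7 = 65.78 kPa.
Pore pressure: u = 9.81×(3.5 − 0.33) = 31.098 kPa.
Initial effective stress: σ'_0 = σ_v − u = 65.78 − 31.098 = 34.682 kPa.
Stress increase at mid-clay by the 2:1 spreading method:
Δσ = qBL/((B+z)(L+z)) = 237×2.3×2.3/((2.3+3.5)(2.3+3.5)) = 37.269 kPa
Final effective stress: σ'_f = σ'_0 + Δσ = 34.682 + 37.269 = 71.951 kPa.
Normally consolidated clay, so the full stress increment lies on the virgin compression line:
S_c = C_c·H/(1+e₀)·log₁₀(σ'_f/σ'_0) = 0.43×3.4/(1+0.71)×log₁₀(71.951/34.682)
    = 0.85497 × 0.31693 = 0.271 m

S_c ≈ 271 mm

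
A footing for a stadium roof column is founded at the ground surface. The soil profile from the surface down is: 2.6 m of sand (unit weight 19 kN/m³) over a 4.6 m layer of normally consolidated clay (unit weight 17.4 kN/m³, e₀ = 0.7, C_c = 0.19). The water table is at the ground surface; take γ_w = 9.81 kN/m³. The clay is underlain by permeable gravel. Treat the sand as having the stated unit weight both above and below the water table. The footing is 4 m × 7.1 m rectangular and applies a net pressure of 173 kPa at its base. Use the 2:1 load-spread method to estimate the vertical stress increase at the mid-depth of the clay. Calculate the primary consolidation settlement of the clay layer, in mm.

S_c ≈ 167 mm

Mid-depth of clay below the ground surface: z = 2.6 + 4.6/2 = 4.9 m.
Total vertical stress at mid-clay: σ_v = 19×2.6 + 17.4×2.3 = 89.42 kPa.
Pore pressure: u = 9.81×(4.9 − 0) = 48.069 kPa.
Initial effective stress: σ'_0 = σ_v − u = 89.42 − 48.069 = 41.351 kPa.
Stress increase at mid-clay by the 2:1 spreading method:
Δσ = qBL/((B+z)(L+z)) = 173×4×7.1/((4+4.9)(7.1+4.9)) = 46.004 kPa
Final effective stress: σ'_f = σ'_0 + Δσ = 41.351 + 46.004 = 87.355 kPa.
Normally consolidated clay, so the full stress increment lies on the virgin compression line:
S_c = C_c·H/(1+e₀)·log₁₀(σ'_f/σ'_0) = 0.19×4.6/(1+0.7)×log₁₀(87.355/41.351)
    = 0.51412 × 0.3248 = 0.167 m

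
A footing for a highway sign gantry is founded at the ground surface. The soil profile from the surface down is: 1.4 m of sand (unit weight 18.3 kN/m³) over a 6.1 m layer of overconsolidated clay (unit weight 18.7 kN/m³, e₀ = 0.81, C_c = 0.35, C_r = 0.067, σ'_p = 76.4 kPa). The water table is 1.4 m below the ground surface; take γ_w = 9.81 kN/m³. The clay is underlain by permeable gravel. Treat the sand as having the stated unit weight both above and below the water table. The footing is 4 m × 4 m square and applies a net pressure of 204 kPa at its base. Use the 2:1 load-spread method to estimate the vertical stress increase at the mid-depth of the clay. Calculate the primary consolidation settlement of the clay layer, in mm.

Mid-depth of clay below the ground surface: z = 1.4 + 6.1/2 = 4.45 m.
Total vertical stress at mid-clay: σ_v = 18.3×1.4 + 18.7×3.05 = 82.655 kPa.
Pore pressure: u = 9.81×(4.45 − 1.4) = 29.921 kPa.
Initial effective stress: σ'_0 = σ_v − u = 82.655 − 29.921 = 52.734 kPa.
Stress increase at mid-clay by the 2:1 spreading method:
Δσ = qBL/((B+z)(L+z)) = 204×4×4/((4+4.45)(4+4.45)) = 45.713 kPa
Final effective stress: σ'_f = 52.734 + 45.713 = 98.447 kPa.
σ'_f = 98.447 > σ'_p = 76.4 kPa, so the stress path crosses the preconsolidation pressure — recompression up to σ'_p, then virgin compression beyond:
S_c = H/(1+e₀)·[C_r·log₁₀(σ'_p/σ'_0) + C_c·log₁₀(σ'_f/σ'_p)]
    = 6.1/1.81 × [0.067×log₁₀(76.4/52.734) + 0.35×log₁₀(98.447/76.4)]
    = 3.3702 × [0.010787 + 0.038538] = 0.1662 m

S_c ≈ 166 mm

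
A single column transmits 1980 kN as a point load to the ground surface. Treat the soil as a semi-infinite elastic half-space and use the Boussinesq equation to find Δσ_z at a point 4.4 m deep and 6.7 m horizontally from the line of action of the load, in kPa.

Boussinesq vertical stress below a point load on an elastic half-space:
Δσ_z = 3P/(2πz²) · [1 + (r/z)²]^(−5/2)
r/z = 6.7/4.4 = 1.5227; [1+(r/z)²]^(−5/2) = 0.04984.
Δσ_z = 3×1980/(2π×4.4²) × 0.04984 = 48.832 × 0.04984 = 2.434 kPa

Δσ_z ≈ 2.43 kPa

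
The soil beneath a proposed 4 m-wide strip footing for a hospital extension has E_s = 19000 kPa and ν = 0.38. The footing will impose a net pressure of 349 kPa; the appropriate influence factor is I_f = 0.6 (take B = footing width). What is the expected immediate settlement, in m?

Immediate (elastic) settlement: S_e = q·B·(1−ν²)/E_s · I_f.
S_e = 349 × 4 × (1 − 0.38²) / 19000 × 0.6
    = 349 × 4 × 0.8556 / 19000 × 0.6
    = 0.03772 m

S_e ≈ 0.0377 m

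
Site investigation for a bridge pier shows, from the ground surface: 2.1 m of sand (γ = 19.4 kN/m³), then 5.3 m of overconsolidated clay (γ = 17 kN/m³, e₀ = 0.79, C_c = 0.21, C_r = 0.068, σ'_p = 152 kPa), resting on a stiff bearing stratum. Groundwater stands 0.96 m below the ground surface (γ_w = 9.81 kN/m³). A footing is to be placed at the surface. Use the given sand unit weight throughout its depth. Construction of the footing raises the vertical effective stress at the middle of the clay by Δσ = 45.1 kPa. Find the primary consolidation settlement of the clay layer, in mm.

S_c ≈ 57.4 mm

Mid-depth of clay below the ground surface: z = 2.1 + 5.3/2 = 4.75 m.
Total vertical stress at mid-clay: σ_v = 19.4×2.1 + 17×2.65 = 85.79 kPa.
Pore pressure: u = 9.81×(4.75 − 0.96) = 37.18 kPa.
Initial effective stress: σ'_0 = σ_v − u = 85.79 − 37.18 = 48.61 kPa.
Final effective stress: σ'_f = 48.61 + 45.1 = 93.71 kPa.
σ'_f = 93.71 ≤ σ'_p = 152 kPa, so the clay remains overconsolidated and only the recompression index applies:
S_c = C_r·H/(1+e₀)·log₁₀(σ'_f/σ'_0) = 0.068×5.3/1.79×log₁₀(93.71/48.61)
    = 0.20134 × 0.28506 = 0.05739 m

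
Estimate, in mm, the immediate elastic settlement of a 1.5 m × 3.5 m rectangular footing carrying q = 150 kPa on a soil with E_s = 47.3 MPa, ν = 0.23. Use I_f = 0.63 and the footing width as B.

Immediate (elastic) settlement: S_e = q·B·(1−ν²)/E_s · I_f.
E_s = 47.3 MPa = 47300 kPa.
S_e = 150 × 1.5 × (1 − 0.23²) / 47300 × 0.63
    = 150 × 1.5 × 0.9471 / 47300 × 0.63
    = 0.002838 m = 2.838 mm

S_e ≈ 2.84 mm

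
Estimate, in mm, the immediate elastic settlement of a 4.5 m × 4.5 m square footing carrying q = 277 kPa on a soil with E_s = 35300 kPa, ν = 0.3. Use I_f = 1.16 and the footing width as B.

Immediate (elastic) settlement: S_e = q·B·(1−ν²)/E_s · I_f.
S_e = 277 × 4.5 × (1 − 0.3²) / 35300 × 1.16
    = 277 × 4.5 × 0.91 / 35300 × 1.16
    = 0.03727 m = 37.27 mm

S_e ≈ 37.3 mm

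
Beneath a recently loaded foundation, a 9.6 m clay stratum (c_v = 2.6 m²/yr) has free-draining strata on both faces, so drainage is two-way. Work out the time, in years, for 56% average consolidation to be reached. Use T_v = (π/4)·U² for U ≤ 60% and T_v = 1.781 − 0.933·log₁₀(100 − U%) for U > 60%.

Drainage path length: H_d = H/2 = 4.8 m (double drainage).
U ≤ 60%: T_v = (π/4)·U² = (π/4)×0.56² = 0.2463.
t = T_v·H_d²/c_v = 0.2463×4.8²/2.6 = 2.183 years.

t ≈ 2.18 years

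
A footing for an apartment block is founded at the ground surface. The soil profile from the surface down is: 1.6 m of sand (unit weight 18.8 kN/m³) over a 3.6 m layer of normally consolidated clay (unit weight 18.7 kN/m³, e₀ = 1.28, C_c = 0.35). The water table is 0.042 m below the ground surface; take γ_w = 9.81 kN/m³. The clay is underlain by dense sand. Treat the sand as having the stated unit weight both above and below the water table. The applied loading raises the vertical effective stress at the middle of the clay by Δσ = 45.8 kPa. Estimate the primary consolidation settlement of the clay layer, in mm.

Mid-depth of clay below the ground surface: z = 1.6 + 3.6/2 = 3.4 m.
Total vertical stress at mid-clay: σ_v = 18.8×1.6 + 18.7×1.8 = 63.74 kPa.
Pore pressure: u = 9.81×(3.4 − 0.042) = 32.942 kPa.
Initial effective stress: σ'_0 = σ_v − u = 63.74 − 32.942 = 30.798 kPa.
Final effective stress: σ'_f = σ'_0 + Δσ = 30.798 + 45.8 = 76.598 kPa.
Normally consolidated clay, so the full stress increment lies on the virgin compression line:
S_c = C_c·H/(1+e₀)·log₁₀(σ'_f/σ'_0) = 0.35×3.6/(1+1.28)×log₁₀(76.598/30.798)
    = 0.55263 × 0.39569 = 0.2187 m

S_c ≈ 219 mm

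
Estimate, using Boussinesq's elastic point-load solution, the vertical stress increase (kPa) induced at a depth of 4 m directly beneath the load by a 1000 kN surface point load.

Δσ_z ≈ 29.8 kPa

Boussinesq vertical stress below a point load on an elastic half-space:
Δσ_z = 3P/(2πz²) · [1 + (r/z)²]^(−5/2)
r/z = 0/4 = 0; [1+(r/z)²]^(−5/2) = 1.
Δσ_z = 3×1000/(2π×4²) × 1 = 29.842 × 1 = 29.84 kPa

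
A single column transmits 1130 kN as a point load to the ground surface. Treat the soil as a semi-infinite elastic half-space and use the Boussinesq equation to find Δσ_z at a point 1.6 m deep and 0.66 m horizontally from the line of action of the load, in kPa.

Boussinesq vertical stress below a point load on an elastic half-space:
Δσ_z = 3P/(2πz²) · [1 + (r/z)²]^(−5/2)
r/z = 0.66/1.6 = 0.4125; [1+(r/z)²]^(−5/2) = 0.67513.
Δσ_z = 3×1130/(2π×1.6²) × 0.67513 = 210.76 × 0.67513 = 142.3 kPa

Δσ_z ≈ 142 kPa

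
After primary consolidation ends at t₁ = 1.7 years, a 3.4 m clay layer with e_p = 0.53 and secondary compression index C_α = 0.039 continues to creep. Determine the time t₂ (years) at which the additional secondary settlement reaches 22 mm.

t₂ ≈ 3.05 years

S_s = C_α·H/(1+e_p)·log₁₀(t₂/t₁) ⇒ log₁₀(t₂/t₁) = S_s·(1+e_p)/(C_α·H).
log₁₀(t₂/t₁) = 0.022 × (1+0.53) / (0.039×3.4) = 0.2538
t₂ = t₁ × 10^0.2538 = 1.7 × 1.794 = 3.05 years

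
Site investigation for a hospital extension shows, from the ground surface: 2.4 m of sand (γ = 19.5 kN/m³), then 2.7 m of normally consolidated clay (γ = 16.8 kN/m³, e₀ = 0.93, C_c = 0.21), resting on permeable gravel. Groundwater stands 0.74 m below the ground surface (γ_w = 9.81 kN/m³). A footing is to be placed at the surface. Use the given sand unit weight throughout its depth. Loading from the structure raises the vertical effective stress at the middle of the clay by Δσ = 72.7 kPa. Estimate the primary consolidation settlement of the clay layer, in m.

Mid-depth of clay below the ground surface: z = 2.4 + 2.7/2 = 3.75 m.
Total vertical stress at mid-clay: σ_v = 19.5×2.4 + 16.8×1.35 = 69.48 kPa.
Pore pressure: u = 9.81×(3.75 − 0.74) = 29.528 kPa.
Initial effective stress: σ'_0 = σ_v − u = 69.48 − 29.528 = 39.952 kPa.
Final effective stress: σ'_f = σ'_0 + Δσ = 39.952 + 72.7 = 112.65 kPa.
Normally consolidated clay, so the full stress increment lies on the virgin compression line:
S_c = C_c·H/(1+e₀)·log₁₀(σ'_f/σ'_0) = 0.21×2.7/(1+0.93)×log₁₀(112.65/39.952)
    = 0.29378 × 0.45019 = 0.1323 m

S_c ≈ 0.132 m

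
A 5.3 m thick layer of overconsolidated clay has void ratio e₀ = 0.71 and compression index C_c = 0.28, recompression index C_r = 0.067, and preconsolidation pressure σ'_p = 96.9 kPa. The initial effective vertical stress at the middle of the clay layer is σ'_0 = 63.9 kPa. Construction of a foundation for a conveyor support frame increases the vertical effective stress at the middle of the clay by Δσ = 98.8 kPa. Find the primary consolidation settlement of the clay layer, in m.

S_c ≈ 0.233 m

Final effective stress: σ'_f = 63.9 + 98.8 = 162.7 kPa.
σ'_f = 162.7 > σ'_p = 96.9 kPa, so the stress path crosses the preconsolidation pressure — recompression up to σ'_p, then virgin compression beyond:
S_c = H/(1+e₀)·[C_r·log₁₀(σ'_p/σ'_0) + C_c·log₁₀(σ'_f/σ'_p)]
    = 5.3/1.71 × [0.067×log₁₀(96.9/63.9) + 0.28×log₁₀(162.7/96.9)]
    = 3.0994 × [0.012115 + 0.063018] = 0.2329 m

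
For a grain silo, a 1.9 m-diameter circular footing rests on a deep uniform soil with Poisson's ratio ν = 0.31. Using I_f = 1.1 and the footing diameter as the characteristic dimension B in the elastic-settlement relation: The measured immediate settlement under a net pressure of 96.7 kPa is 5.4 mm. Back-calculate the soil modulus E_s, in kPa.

E_s ≈ 33800 kPa

S_e = q·B·(1−ν²)/E_s · I_f  ⇒  E_s = q·B·(1−ν²)·I_f / S_e.
E_s = 96.7 × 1.9 × 0.9039 × 1.1 / 0.0054 = 33830 kPa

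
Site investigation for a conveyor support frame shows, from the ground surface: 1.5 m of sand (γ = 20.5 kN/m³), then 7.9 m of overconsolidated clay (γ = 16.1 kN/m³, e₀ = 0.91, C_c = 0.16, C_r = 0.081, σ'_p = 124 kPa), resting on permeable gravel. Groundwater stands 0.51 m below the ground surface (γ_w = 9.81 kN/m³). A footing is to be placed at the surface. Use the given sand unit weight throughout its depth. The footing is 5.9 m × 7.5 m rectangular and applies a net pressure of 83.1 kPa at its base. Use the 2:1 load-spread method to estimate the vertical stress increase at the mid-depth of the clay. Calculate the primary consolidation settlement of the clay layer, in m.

Mid-depth of clay below the ground surface: z = 1.5 + 7.9/2 = 5.45 m.
Total vertical stress at mid-clay: σ_v = 20.5×1.5 + 16.1×3.95 = 94.345 kPa.
Pore pressure: u = 9.81×(5.45 − 0.51) = 48.461 kPa.
Initial effective stress: σ'_0 = σ_v − u = 94.345 − 48.461 = 45.884 kPa.
Stress increase at mid-clay by the 2:1 spreading method:
Δσ = qBL/((B+z)(L+z)) = 83.1×5.9×7.5/((5.9+5.45)(7.5+5.45)) = 25.018 kPa
Final effective stress: σ'_f = 45.884 + 25.018 = 70.902 kPa.
σ'_f = 70.902 ≤ σ'_p = 124 kPa, so the clay remains overconsolidated and only the recompression index applies:
S_c = C_r·H/(1+e₀)·log₁₀(σ'_f/σ'_0) = 0.081×7.9/1.91×log₁₀(70.902/45.884)
    = 0.33502 × 0.189 = 0.06332 m

S_c ≈ 0.0633 m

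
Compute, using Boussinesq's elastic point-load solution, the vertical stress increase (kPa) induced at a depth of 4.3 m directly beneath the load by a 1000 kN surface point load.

Boussinesq vertical stress below a point load on an elastic half-space:
Δσ_z = 3P/(2πz²) · [1 + (r/z)²]^(−5/2)
r/z = 0/4.3 = 0; [1+(r/z)²]^(−5/2) = 1.
Δσ_z = 3×1000/(2π×4.3²) × 1 = 25.823 × 1 = 25.82 kPa

Δσ_z ≈ 25.8 kPa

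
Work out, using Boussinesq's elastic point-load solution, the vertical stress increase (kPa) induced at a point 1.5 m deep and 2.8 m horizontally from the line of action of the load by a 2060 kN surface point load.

Δσ_z ≈ 10.3 kPa

Boussinesq vertical stress below a point load on an elastic half-space:
Δσ_z = 3P/(2πz²) · [1 + (r/z)²]^(−5/2)
r/z = 2.8/1.5 = 1.8667; [1+(r/z)²]^(−5/2) = 0.023482.
Δσ_z = 3×2060/(2π×1.5²) × 0.023482 = 437.15 × 0.023482 = 10.27 kPa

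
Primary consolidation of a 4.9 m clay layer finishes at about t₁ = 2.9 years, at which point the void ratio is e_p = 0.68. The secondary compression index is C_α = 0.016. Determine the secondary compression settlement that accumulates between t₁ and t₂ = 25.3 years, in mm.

S_s ≈ 43.9 mm

Secondary compression: S_s = C_α·H/(1+e_p)·log₁₀(t₂/t₁)
S_s = 0.016×4.9/(1+0.68)×log₁₀(25.3/2.9)
    = 0.04667 × 0.9407 = 0.0439 m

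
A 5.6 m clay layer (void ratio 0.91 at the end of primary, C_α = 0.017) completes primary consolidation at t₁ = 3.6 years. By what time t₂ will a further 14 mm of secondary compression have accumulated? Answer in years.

t₂ ≈ 6.87 years

S_s = C_α·H/(1+e_p)·log₁₀(t₂/t₁) ⇒ log₁₀(t₂/t₁) = S_s·(1+e_p)/(C_α·H).
log₁₀(t₂/t₁) = 0.014 × (1+0.91) / (0.017×5.6) = 0.2809
t₂ = t₁ × 10^0.2809 = 3.6 × 1.909 = 6.874 years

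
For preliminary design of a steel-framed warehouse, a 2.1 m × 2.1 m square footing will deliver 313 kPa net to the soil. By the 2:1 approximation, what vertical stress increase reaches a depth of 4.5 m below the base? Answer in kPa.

Δσ_z ≈ 31.7 kPa

By the 2:1 method the load spreads at 1 horizontal : 2 vertical, so at depth z the loaded area has grown by z in each plan dimension:
Δσ = qBL/((B+z)(L+z)) = 313×2.1×2.1/((2.1+4.5)(2.1+4.5)) = 31.688 kPa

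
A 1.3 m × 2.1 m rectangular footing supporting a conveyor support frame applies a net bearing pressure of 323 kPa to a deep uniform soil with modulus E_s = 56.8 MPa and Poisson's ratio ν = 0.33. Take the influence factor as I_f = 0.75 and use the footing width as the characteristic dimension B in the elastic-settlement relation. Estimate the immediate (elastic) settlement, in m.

S_e ≈ 0.00494 m

Immediate (elastic) settlement: S_e = q·B·(1−ν²)/E_s · I_f.
E_s = 56.8 MPa = 56800 kPa.
S_e = 323 × 1.3 × (1 − 0.33²) / 56800 × 0.75
    = 323 × 1.3 × 0.8911 / 56800 × 0.75
    = 0.004941 m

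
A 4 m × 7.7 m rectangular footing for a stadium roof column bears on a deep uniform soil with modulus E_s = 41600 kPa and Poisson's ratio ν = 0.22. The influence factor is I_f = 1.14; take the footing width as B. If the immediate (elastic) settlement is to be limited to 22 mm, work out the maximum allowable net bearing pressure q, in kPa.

q ≈ 211 kPa

S_e = q·B·(1−ν²)/E_s · I_f  ⇒  q = S_e·E_s / (B·(1−ν²)·I_f).
q = 0.022 × 41600 / (4 × 0.9516 × 1.14) = 210.9 kPa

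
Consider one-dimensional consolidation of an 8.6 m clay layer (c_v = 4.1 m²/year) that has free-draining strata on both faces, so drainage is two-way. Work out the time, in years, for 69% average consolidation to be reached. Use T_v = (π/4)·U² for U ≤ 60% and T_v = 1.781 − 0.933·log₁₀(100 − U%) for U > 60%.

t ≈ 1.76 years

Drainage path length: H_d = H/2 = 4.3 m (double drainage).
U > 60%: T_v = 1.781 − 0.933·log₁₀(100 − 69) = 0.38956.
t = T_v·H_d²/c_v = 0.38956×4.3²/4.1 = 1.757 years.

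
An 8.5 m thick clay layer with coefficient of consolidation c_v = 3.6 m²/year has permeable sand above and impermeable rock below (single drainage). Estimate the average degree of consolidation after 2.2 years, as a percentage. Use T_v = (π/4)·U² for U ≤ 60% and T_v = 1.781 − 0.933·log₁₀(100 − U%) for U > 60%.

U ≈ 37.4 %

Drainage path length: H_d = H = 8.5 m (single drainage).
T_v = c_v·t/H_d² = 3.6×2.2/8.5² = 0.10962.
T_v = 0.10962 corresponds to the U ≤ 60% branch:
U = √(4T_v/π) = 0.3736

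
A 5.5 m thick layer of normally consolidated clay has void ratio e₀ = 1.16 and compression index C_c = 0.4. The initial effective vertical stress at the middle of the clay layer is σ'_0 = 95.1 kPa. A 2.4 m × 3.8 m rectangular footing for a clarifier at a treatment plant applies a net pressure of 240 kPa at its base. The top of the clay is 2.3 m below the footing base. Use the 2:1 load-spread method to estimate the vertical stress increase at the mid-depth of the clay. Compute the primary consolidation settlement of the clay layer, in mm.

Mid-depth of clay below the footing base: z = 2.3 + 5.5/2 = 5.05 m.
Stress increase at mid-clay by the 2:1 spreading method:
Δσ = qBL/((B+z)(L+z)) = 240×2.4×3.8/((2.4+5.05)(3.8+5.05)) = 33.198 kPa
Final effective stress: σ'_f = σ'_0 + Δσ = 95.1 + 33.198 = 128.3 kPa.
Normally consolidated clay, so the full stress increment lies on the virgin compression line:
S_c = C_c·H/(1+e₀)·log₁₀(σ'_f/σ'_0) = 0.4×5.5/(1+1.16)×log₁₀(128.3/95.1)
    = 1.0185 × 0.13005 = 0.1325 m

S_c ≈ 132 mm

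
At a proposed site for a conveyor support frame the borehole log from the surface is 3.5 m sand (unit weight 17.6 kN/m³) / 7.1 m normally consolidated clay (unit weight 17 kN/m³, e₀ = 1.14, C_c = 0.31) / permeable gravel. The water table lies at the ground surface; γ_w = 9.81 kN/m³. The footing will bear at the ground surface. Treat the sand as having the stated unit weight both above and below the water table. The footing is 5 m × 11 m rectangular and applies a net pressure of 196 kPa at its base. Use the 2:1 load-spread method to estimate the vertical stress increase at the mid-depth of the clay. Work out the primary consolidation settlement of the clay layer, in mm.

Mid-depth of clay below the ground surface: z = 3.5 + 7.1/2 = 7.05 m.
Total vertical stress at mid-clay: σ_v = 17.6×3.5 + 17×3.55 = 121.95 kPa.
Pore pressure: u = 9.81×(7.05 − 0) = 69.16 kPa.
Initial effective stress: σ'_0 = σ_v − u = 121.95 − 69.16 = 52.79 kPa.
Stress increase at mid-clay by the 2:1 spreading method:
Δσ = qBL/((B+z)(L+z)) = 196×5×11/((5+7.05)(11+7.05)) = 49.563 kPa
Final effective stress: σ'_f = σ'_0 + Δσ = 52.79 + 49.563 = 102.35 kPa.
Normally consolidated clay, so the full stress increment lies on the virgin compression line:
S_c = C_c·H/(1+e₀)·log₁₀(σ'_f/σ'_0) = 0.31×7.1/(1+1.14)×log₁₀(102.35/52.79)
    = 1.0285 × 0.28754 = 0.2957 m

S_c ≈ 296 mm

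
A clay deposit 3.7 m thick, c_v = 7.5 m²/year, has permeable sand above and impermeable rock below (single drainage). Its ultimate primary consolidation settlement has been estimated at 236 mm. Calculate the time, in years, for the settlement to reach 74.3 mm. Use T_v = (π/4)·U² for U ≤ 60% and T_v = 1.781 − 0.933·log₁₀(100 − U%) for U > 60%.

Drainage path length: H_d = H = 3.7 m (single drainage).
U = S(t)/S_ult = 74.3/236 = 0.3148.
U ≤ 60%: T_v = (π/4)·U² = (π/4)×0.31483² = 0.077847.
t = T_v·H_d²/c_v = 0.077847×3.7²/7.5 = 0.1421 years.

t ≈ 0.142 years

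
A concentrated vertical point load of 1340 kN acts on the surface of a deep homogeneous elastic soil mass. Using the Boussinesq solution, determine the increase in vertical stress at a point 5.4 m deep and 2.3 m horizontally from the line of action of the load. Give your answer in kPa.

Δσ_z ≈ 14.5 kPa

Boussinesq vertical stress below a point load on an elastic half-space:
Δσ_z = 3P/(2πz²) · [1 + (r/z)²]^(−5/2)
r/z = 2.3/5.4 = 0.42593; [1+(r/z)²]^(−5/2) = 0.65917.
Δσ_z = 3×1340/(2π×5.4²) × 0.65917 = 21.941 × 0.65917 = 14.46 kPa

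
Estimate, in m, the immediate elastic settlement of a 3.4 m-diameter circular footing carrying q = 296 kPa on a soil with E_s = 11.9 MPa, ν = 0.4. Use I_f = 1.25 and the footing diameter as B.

Immediate (elastic) settlement: S_e = q·B·(1−ν²)/E_s · I_f.
E_s = 11.9 MPa = 11900 kPa.
S_e = 296 × 3.4 × (1 − 0.4²) / 11900 × 1.25
    = 296 × 3.4 × 0.84 / 11900 × 1.25
    = 0.0888 m

S_e ≈ 0.0888 m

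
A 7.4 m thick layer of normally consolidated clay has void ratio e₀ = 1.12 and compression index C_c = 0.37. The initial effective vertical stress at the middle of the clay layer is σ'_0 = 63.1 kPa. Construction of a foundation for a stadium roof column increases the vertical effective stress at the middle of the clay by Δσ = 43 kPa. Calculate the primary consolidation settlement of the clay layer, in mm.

S_c ≈ 291 mm

Final effective stress: σ'_f = σ'_0 + Δσ = 63.1 + 43 = 106.1 kPa.
Normally consolidated clay, so the full stress increment lies on the virgin compression line:
S_c = C_c·H/(1+e₀)·log₁₀(σ'_f/σ'_0) = 0.37×7.4/(1+1.12)×log₁₀(106.1/63.1)
    = 1.2915 × 0.22569 = 0.2915 m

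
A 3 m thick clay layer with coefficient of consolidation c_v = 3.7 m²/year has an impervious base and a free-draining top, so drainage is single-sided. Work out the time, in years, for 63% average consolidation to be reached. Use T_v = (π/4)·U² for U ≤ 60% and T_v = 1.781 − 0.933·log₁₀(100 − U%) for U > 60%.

t ≈ 0.773 years

Drainage path length: H_d = H = 3 m (single drainage).
U > 60%: T_v = 1.781 − 0.933·log₁₀(100 − 63) = 0.31787.
t = T_v·H_d²/c_v = 0.31787×3²/3.7 = 0.7732 years.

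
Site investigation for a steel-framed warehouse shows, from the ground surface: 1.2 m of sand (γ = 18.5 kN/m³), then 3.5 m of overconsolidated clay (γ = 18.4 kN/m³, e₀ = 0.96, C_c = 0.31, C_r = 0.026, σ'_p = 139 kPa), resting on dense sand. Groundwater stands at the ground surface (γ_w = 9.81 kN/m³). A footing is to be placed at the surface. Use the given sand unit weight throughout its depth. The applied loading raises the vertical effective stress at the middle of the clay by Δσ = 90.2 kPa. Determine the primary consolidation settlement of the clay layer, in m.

S_c ≈ 0.0305 m

Mid-depth of clay below the ground surface: z = 1.2 + 3.5/2 = 2.95 m.
Total vertical stress at mid-clay: σ_v = 18.5×1.2 + 18.4×1.75 = 54.4 kPa.
Pore pressure: u = 9.81×(2.95 − 0) = 28.94 kPa.
Initial effective stress: σ'_0 = σ_v − u = 54.4 − 28.94 = 25.46 kPa.
Final effective stress: σ'_f = 25.46 + 90.2 = 115.66 kPa.
σ'_f = 115.66 ≤ σ'_p = 139 kPa, so the clay remains overconsolidated and only the recompression index applies:
S_c = C_r·H/(1+e₀)·log₁₀(σ'_f/σ'_0) = 0.026×3.5/1.96×log₁₀(115.66/25.46)
    = 0.046428 × 0.65732 = 0.03052 m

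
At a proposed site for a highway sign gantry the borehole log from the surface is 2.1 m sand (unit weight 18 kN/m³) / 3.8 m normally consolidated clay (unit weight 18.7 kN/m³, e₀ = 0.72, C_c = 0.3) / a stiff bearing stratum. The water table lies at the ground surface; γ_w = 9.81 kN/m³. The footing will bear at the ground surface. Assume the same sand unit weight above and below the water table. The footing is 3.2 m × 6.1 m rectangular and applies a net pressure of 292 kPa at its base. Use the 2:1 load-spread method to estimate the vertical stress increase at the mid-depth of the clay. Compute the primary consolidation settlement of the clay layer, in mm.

Mid-depth of clay below the ground surface: z = 2.1 + 3.8/2 = 4 m.
Total vertical stress at mid-clay: σ_v = 18×2.1 + 18.7×1.9 = 73.33 kPa.
Pore pressure: u = 9.81×(4 − 0) = 39.24 kPa.
Initial effective stress: σ'_0 = σ_v − u = 73.33 − 39.24 = 34.09 kPa.
Stress increase at mid-clay by the 2:1 spreading method:
Δσ = qBL/((B+z)(L+z)) = 292×3.2×6.1/((3.2+4)(6.1+4)) = 78.381 kPa
Final effective stress: σ'_f = σ'_0 + Δσ = 34.09 + 78.381 = 112.47 kPa.
Normally consolidated clay, so the full stress increment lies on the virgin compression line:
S_c = C_c·H/(1+e₀)·log₁₀(σ'_f/σ'_0) = 0.3×3.8/(1+0.72)×log₁₀(112.47/34.09)
    = 0.66279 × 0.51841 = 0.3436 m

S_c ≈ 344 mm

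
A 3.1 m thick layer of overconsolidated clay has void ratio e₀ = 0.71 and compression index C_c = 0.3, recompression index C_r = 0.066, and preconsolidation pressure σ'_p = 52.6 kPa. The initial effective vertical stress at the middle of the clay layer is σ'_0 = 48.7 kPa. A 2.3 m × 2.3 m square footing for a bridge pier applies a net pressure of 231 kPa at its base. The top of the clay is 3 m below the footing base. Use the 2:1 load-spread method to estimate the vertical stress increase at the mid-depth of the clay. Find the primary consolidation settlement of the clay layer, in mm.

Mid-depth of clay below the footing base: z = 3 + 3.1/2 = 4.55 m.
Stress increase at mid-clay by the 2:1 spreading method:
Δσ = qBL/((B+z)(L+z)) = 231×2.3×2.3/((2.3+4.55)(2.3+4.55)) = 26.043 kPa
Final effective stress: σ'_f = 48.7 + 26.043 = 74.743 kPa.
σ'_f = 74.743 > σ'_p = 52.6 kPa, so the stress path crosses the preconsolidation pressure — recompression up to σ'_p, then virgin compression beyond:
S_c = H/(1+e₀)·[C_r·log₁₀(σ'_p/σ'_0) + C_c·log₁₀(σ'_f/σ'_p)]
    = 3.1/1.71 × [0.066×log₁₀(52.6/48.7) + 0.3×log₁₀(74.743/52.6)]
    = 1.8129 × [0.0022081 + 0.045775] = 0.08699 m

S_c ≈ 87 mm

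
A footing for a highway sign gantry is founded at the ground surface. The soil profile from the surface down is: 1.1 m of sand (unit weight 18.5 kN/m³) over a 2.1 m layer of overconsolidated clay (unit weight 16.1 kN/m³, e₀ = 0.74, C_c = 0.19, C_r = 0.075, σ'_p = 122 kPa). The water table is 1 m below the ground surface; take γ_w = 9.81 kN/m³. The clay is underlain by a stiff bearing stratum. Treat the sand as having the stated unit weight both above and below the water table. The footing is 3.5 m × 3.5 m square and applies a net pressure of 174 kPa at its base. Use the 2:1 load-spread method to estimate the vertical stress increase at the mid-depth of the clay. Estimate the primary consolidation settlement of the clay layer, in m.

S_c ≈ 0.05 m

Mid-depth of clay below the ground surface: z = 1.1 + 2.1/2 = 2.15 m.
Total vertical stress at mid-clay: σ_v = 18.5×1.1 + 16.1×1.05 = 37.255 kPa.
Pore pressure: u = 9.81×(2.15 − 1) = 11.281 kPa.
Initial effective stress: σ'_0 = σ_v − u = 37.255 − 11.281 = 25.974 kPa.
Stress increase at mid-clay by the 2:1 spreading method:
Δσ = qBL/((B+z)(L+z)) = 174×3.5×3.5/((3.5+2.15)(3.5+2.15)) = 66.771 kPa
Final effective stress: σ'_f = 25.974 + 66.771 = 92.745 kPa.
σ'_f = 92.745 ≤ σ'_p = 122 kPa, so the clay remains overconsolidated and only the recompression index applies:
S_c = C_r·H/(1+e₀)·log₁₀(σ'_f/σ'_0) = 0.075×2.1/1.74×log₁₀(92.745/25.974)
    = 0.090518 × 0.55275 = 0.05003 m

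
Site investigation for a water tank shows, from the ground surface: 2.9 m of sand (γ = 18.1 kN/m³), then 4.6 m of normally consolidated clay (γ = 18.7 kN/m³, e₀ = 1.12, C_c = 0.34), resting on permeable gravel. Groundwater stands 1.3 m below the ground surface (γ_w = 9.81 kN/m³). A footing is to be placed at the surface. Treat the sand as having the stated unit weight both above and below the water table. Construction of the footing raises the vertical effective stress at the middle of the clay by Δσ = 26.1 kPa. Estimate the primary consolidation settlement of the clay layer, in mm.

Mid-depth of clay below the ground surface: z = 2.9 + 4.6/2 = 5.2 m.
Total vertical stress at mid-clay: σ_v = 18.1×2.9 + 18.7×2.3 = 95.5 kPa.
Pore pressure: u = 9.81×(5.2 − 1.3) = 38.259 kPa.
Initial effective stress: σ'_0 = σ_v − u = 95.5 − 38.259 = 57.241 kPa.
Final effective stress: σ'_f = σ'_0 + Δσ = 57.241 + 26.1 = 83.341 kPa.
Normally consolidated clay, so the full stress increment lies on the virgin compression line:
S_c = C_c·H/(1+e₀)·log₁₀(σ'_f/σ'_0) = 0.34×4.6/(1+1.12)×log₁₀(83.341/57.241)
    = 0.73774 × 0.16315 = 0.1204 m

S_c ≈ 120 mm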